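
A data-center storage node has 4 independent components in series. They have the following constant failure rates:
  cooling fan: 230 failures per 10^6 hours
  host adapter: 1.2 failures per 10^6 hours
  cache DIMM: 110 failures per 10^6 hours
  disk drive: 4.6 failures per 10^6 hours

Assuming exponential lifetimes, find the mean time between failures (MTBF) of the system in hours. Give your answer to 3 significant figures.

Series of exponential components: λ_sys = Σ λ_i
λ_sys = 0.00023 + 0.0000012 + 0.00011 + 0.0000046 = 3.4580e-04 /h
MTBF = 1 / λ_sys = 2890 h

2890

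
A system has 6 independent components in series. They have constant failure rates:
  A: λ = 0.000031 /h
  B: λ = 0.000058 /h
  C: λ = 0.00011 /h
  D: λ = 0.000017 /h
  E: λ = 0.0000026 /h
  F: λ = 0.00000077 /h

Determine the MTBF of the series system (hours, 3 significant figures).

4560

Series of exponential components: λ_sys = Σ λ_i
λ_sys = 0.000031 + 0.000058 + 0.00011 + 0.000017 + 0.0000026 + 0.00000077 = 2.1937e-04 /h
MTBF = 1 / λ_sys = 4560 h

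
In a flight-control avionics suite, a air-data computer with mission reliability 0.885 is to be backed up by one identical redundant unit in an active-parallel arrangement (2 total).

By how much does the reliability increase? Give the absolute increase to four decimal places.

0.1018

R_before = 0.885
R_after = 1 − (1 − 0.885)^2 = 0.9868
ΔR = 0.9868 − 0.885 = 0.1018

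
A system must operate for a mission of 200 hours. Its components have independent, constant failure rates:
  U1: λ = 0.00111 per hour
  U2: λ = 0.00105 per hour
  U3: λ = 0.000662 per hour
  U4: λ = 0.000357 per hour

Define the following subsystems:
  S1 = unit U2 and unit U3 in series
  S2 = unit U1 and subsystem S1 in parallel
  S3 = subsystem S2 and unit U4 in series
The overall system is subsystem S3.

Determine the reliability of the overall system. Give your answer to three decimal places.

R(U1) = exp(−0.00111 × 200) = 0.80092
R(U2) = exp(−0.00105 × 200) = 0.81058
R(U3) = exp(−0.000662 × 200) = 0.87599
R(U4) = exp(−0.000357 × 200) = 0.93109
Series (U2 and U3): 0.81058 × 0.87599 = 0.71006
Parallel (U1 and [0.71006]): 1 − (1 − 0.80092)(1 − 0.71006) = 0.94228
Series ([0.94228] and U4): 0.94228 × 0.93109 = 0.877

0.877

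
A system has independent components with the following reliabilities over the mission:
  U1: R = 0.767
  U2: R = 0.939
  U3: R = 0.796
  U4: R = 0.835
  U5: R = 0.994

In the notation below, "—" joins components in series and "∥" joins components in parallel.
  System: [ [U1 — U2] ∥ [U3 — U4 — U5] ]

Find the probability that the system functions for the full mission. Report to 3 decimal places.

Series (U1 and U2): 0.76700 × 0.93900 = 0.72021
Series (U3, U4, and U5): 0.79600 × 0.83500 × 0.99400 = 0.66067
Parallel ([0.72021] and [0.66067]): 1 − (1 − 0.72021)(1 − 0.66067) = 0.905

0.905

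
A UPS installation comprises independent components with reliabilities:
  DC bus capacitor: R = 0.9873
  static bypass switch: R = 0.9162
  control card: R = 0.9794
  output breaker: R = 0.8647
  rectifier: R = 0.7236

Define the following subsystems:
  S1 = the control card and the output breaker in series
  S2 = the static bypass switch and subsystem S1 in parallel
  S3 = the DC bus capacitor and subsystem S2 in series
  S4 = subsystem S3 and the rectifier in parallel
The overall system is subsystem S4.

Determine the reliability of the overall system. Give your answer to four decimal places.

0.9930

Series (control card and output breaker): 0.979400 × 0.864700 = 0.846887
Parallel (static bypass switch and [0.846887]): 1 − (1 − 0.916200)(1 − 0.846887) = 0.987169
Series (DC bus capacitor and [0.987169]): 0.987300 × 0.987169 = 0.974632
Parallel ([0.974632] and rectifier): 1 − (1 − 0.974632)(1 − 0.723600) = 0.9930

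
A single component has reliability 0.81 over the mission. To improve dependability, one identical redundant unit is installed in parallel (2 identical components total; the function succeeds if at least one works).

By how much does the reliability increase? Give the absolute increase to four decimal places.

R_before = 0.81
R_after = 1 − (1 − 0.81)^2 = 0.9639
ΔR = 0.9639 − 0.81 = 0.1539

0.1539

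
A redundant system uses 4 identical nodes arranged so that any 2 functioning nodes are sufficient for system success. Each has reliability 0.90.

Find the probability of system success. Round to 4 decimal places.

R = Σ_{i=2}^{4} C(4,i) p^i (1−p)^{4−i} with p = 0.90
C(4,2)·0.90^2·0.10^2 = 0.048600
C(4,3)·0.90^3·0.10^1 = 0.291600
C(4,4)·0.90^4·0.10^0 = 0.656100
Sum = 0.9963

0.9963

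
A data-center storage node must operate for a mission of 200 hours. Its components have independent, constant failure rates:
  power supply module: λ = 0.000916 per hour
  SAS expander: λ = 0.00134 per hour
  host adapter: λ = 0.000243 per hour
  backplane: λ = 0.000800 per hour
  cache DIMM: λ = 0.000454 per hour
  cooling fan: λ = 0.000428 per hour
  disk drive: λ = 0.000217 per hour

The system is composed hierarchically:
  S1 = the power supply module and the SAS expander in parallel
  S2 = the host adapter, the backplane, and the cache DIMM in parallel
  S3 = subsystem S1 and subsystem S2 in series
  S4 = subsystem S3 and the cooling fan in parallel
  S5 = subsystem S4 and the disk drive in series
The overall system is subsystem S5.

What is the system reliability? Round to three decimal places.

0.954

R(power supply module) = exp(−0.000916 × 200) = 0.83260
R(SAS expander) = exp(−0.00134 × 200) = 0.76491
R(host adapter) = exp(−0.000243 × 200) = 0.95256
R(backplane) = exp(−0.000800 × 200) = 0.85214
R(cache DIMM) = exp(−0.000454 × 200) = 0.91320
R(cooling fan) = exp(−0.000428 × 200) = 0.91796
R(disk drive) = exp(−0.000217 × 200) = 0.95753
Parallel (power supply module and SAS expander): 1 − (1 − 0.83260)(1 − 0.76491) = 0.96065
Parallel (host adapter, backplane, and cache DIMM): 1 − (1 − 0.95256)(1 − 0.85214)(1 − 0.91320) = 0.99939
Series ([0.96065] and [0.99939]): 0.96065 × 0.99939 = 0.96006
Parallel ([0.96006] and cooling fan): 1 − (1 − 0.96006)(1 − 0.91796) = 0.99672
Series ([0.99672] and disk drive): 0.99672 × 0.95753 = 0.954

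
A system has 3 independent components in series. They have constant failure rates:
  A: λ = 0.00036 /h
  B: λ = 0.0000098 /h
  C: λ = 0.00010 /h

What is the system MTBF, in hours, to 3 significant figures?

2130

Series of exponential components: λ_sys = Σ λ_i
λ_sys = 0.00036 + 0.0000098 + 0.00010 = 4.6980e-04 /h
MTBF = 1 / λ_sys = 2130 h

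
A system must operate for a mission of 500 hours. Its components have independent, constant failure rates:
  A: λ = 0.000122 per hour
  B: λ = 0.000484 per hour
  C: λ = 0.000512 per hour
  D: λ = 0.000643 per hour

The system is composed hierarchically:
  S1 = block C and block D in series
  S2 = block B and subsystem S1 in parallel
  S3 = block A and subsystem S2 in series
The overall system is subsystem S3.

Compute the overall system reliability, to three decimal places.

0.852

R(A) = exp(−0.000122 × 500) = 0.94082
R(B) = exp(−0.000484 × 500) = 0.78506
R(C) = exp(−0.000512 × 500) = 0.77414
R(D) = exp(−0.000643 × 500) = 0.72506
Series (C and D): 0.77414 × 0.72506 = 0.56130
Parallel (B and [0.56130]): 1 − (1 − 0.78506)(1 − 0.56130) = 0.90571
Series (A and [0.90571]): 0.94082 × 0.90571 = 0.852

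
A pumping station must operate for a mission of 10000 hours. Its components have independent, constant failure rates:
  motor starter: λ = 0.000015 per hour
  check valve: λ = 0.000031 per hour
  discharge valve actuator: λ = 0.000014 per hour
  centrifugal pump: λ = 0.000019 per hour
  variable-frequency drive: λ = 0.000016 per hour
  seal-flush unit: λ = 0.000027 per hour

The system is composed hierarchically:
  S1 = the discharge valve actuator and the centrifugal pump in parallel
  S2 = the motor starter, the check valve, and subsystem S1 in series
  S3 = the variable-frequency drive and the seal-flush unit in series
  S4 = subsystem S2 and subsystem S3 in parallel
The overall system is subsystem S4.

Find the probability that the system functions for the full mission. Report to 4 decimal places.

R(motor starter) = exp(−0.000015 × 10000) = 0.860708
R(check valve) = exp(−0.000031 × 10000) = 0.733447
R(discharge valve actuator) = exp(−0.000014 × 10000) = 0.869358
R(centrifugal pump) = exp(−0.000019 × 10000) = 0.826959
R(variable-frequency drive) = exp(−0.000016 × 10000) = 0.852144
R(seal-flush unit) = exp(−0.000027 × 10000) = 0.763379
Parallel (discharge valve actuator and centrifugal pump): 1 − (1 − 0.869358)(1 − 0.826959) = 0.977394
Series (motor starter, check valve, and [0.977394]): 0.860708 × 0.733447 × 0.977394 = 0.617013
Series (variable-frequency drive and seal-flush unit): 0.852144 × 0.763379 = 0.650509
Parallel ([0.617013] and [0.650509]): 1 − (1 − 0.617013)(1 − 0.650509) = 0.8661

0.8661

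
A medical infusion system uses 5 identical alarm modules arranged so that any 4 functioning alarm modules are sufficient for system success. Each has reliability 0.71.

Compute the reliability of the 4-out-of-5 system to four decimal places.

R = Σ_{i=4}^{5} C(5,i) p^i (1−p)^{5−i} with p = 0.71
C(5,4)·0.71^4·0.29^1 = 0.368469
C(5,5)·0.71^5·0.29^0 = 0.180423
Sum = 0.5489

0.5489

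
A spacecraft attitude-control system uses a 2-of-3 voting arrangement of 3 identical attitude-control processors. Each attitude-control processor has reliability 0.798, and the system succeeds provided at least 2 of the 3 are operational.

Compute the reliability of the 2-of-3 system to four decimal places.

0.8941

R = Σ_{i=2}^{3} C(3,i) p^i (1−p)^{3−i} with p = 0.798
C(3,2)·0.798^2·0.202^1 = 0.385903
C(3,3)·0.798^3·0.202^0 = 0.508170
Sum = 0.8941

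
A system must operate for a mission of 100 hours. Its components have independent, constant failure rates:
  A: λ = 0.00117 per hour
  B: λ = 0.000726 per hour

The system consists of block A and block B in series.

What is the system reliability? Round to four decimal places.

R(A) = exp(−0.00117 × 100) = 0.889585
R(B) = exp(−0.000726 × 100) = 0.929973
Series (A and B): 0.889585 × 0.929973 = 0.8273

0.8273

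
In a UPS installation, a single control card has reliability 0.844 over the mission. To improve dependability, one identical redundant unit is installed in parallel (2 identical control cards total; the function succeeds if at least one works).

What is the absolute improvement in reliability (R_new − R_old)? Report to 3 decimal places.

R_before = 0.844
R_after = 1 − (1 − 0.844)^2 = 0.976
ΔR = 0.976 − 0.844 = 0.132

0.132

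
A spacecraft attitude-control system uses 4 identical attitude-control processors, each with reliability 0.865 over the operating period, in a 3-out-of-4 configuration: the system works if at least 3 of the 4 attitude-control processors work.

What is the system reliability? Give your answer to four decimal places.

0.9093

R = Σ_{i=3}^{4} C(4,i) p^i (1−p)^{4−i} with p = 0.865
C(4,3)·0.865^3·0.135^1 = 0.349496
C(4,4)·0.865^4·0.135^0 = 0.559841
Sum = 0.9093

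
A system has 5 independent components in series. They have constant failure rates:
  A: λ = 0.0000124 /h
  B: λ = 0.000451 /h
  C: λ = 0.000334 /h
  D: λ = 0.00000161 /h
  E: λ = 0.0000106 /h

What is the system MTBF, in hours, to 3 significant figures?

Series of exponential components: λ_sys = Σ λ_i
λ_sys = 0.0000124 + 0.000451 + 0.000334 + 0.00000161 + 0.0000106 = 8.0961e-04 /h
MTBF = 1 / λ_sys = 1240 h

1240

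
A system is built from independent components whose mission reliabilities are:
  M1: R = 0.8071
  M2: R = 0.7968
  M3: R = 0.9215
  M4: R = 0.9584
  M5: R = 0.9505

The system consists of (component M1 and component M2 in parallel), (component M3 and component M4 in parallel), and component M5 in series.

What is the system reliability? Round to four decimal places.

0.9103

Parallel (M1 and M2): 1 − (1 − 0.807100)(1 − 0.796800) = 0.960803
Parallel (M3 and M4): 1 − (1 − 0.921500)(1 − 0.958400) = 0.996734
Series ([0.960803], [0.996734], and M5): 0.960803 × 0.996734 × 0.950500 = 0.9103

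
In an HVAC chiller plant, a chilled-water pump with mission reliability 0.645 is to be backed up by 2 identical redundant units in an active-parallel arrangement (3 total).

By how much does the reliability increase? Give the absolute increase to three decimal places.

R_before = 0.645
R_after = 1 − (1 − 0.645)^3 = 0.955
ΔR = 0.955 − 0.645 = 0.310

0.310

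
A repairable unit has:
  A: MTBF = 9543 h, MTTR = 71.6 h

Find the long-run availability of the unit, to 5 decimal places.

0.99255

A(A) = MTBF/(MTBF+MTTR) = 9543/(9543+71.6) = 0.99255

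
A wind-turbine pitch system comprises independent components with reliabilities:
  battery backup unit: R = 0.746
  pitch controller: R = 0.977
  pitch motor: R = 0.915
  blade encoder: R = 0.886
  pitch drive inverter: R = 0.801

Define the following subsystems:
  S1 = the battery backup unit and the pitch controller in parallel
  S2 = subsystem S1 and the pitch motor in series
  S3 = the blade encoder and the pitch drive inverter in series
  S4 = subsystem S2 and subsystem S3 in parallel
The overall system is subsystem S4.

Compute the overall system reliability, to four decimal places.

Parallel (battery backup unit and pitch controller): 1 − (1 − 0.746000)(1 − 0.977000) = 0.994158
Series ([0.994158] and pitch motor): 0.994158 × 0.915000 = 0.909655
Series (blade encoder and pitch drive inverter): 0.886000 × 0.801000 = 0.709686
Parallel ([0.909655] and [0.709686]): 1 − (1 − 0.909655)(1 − 0.709686) = 0.9738

0.9738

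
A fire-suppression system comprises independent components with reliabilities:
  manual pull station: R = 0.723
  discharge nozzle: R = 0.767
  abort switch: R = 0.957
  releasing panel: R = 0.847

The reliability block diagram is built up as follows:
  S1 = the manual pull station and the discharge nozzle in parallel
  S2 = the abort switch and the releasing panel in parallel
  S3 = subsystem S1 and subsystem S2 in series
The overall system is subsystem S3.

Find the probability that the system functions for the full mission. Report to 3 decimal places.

Parallel (manual pull station and discharge nozzle): 1 − (1 − 0.72300)(1 − 0.76700) = 0.93546
Parallel (abort switch and releasing panel): 1 − (1 − 0.95700)(1 − 0.84700) = 0.99342
Series ([0.93546] and [0.99342]): 0.93546 × 0.99342 = 0.929

0.929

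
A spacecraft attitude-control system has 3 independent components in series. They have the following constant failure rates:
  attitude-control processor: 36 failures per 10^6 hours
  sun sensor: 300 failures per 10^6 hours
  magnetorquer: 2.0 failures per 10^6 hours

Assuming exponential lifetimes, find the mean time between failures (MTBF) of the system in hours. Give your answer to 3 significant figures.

Series of exponential components: λ_sys = Σ λ_i
λ_sys = 0.000036 + 0.00030 + 0.0000020 = 3.3800e-04 /h
MTBF = 1 / λ_sys = 2960 h

2960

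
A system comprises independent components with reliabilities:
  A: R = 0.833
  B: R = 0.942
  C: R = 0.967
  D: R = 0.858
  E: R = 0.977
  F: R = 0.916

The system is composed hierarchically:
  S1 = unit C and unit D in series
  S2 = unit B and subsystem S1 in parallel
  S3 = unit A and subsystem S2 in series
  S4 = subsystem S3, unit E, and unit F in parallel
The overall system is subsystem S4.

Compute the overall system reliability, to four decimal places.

Series (C and D): 0.967000 × 0.858000 = 0.829686
Parallel (B and [0.829686]): 1 − (1 − 0.942000)(1 − 0.829686) = 0.990122
Series (A and [0.990122]): 0.833000 × 0.990122 = 0.824772
Parallel ([0.824772], E, and F): 1 − (1 − 0.824772)(1 − 0.977000)(1 − 0.916000) = 0.9997

0.9997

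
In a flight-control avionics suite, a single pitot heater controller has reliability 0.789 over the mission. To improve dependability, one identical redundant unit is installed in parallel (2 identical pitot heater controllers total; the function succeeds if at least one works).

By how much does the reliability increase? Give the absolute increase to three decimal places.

0.166

R_before = 0.789
R_after = 1 − (1 − 0.789)^2 = 0.955
ΔR = 0.955 − 0.789 = 0.166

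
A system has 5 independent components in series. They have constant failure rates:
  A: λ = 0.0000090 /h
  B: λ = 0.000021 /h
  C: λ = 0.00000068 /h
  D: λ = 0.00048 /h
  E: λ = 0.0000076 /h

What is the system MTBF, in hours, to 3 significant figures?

1930

Series of exponential components: λ_sys = Σ λ_i
λ_sys = 0.0000090 + 0.000021 + 0.00000068 + 0.00048 + 0.0000076 = 5.1828e-04 /h
MTBF = 1 / λ_sys = 1930 h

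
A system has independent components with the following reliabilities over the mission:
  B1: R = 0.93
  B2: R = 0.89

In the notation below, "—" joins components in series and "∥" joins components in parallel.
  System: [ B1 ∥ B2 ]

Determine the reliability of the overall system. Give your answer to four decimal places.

0.9923

Parallel (B1 and B2): 1 − (1 − 0.930000)(1 − 0.890000) = 0.9923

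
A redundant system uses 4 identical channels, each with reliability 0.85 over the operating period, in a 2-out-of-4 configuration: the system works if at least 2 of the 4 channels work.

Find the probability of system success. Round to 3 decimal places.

0.988

R = Σ_{i=2}^{4} C(4,i) p^i (1−p)^{4−i} with p = 0.85
C(4,2)·0.85^2·0.15^2 = 0.09754
C(4,3)·0.85^3·0.15^1 = 0.36848
C(4,4)·0.85^4·0.15^0 = 0.52201
Sum = 0.988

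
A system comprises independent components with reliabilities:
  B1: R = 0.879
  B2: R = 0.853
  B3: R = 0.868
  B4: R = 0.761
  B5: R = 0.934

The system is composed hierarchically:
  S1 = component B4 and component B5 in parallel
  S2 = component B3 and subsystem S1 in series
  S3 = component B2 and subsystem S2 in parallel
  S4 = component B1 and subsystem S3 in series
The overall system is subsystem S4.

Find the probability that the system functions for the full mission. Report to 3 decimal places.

0.860

Parallel (B4 and B5): 1 − (1 − 0.76100)(1 − 0.93400) = 0.98423
Series (B3 and [0.98423]): 0.86800 × 0.98423 = 0.85431
Parallel (B2 and [0.85431]): 1 − (1 − 0.85300)(1 − 0.85431) = 0.97858
Series (B1 and [0.97858]): 0.87900 × 0.97858 = 0.860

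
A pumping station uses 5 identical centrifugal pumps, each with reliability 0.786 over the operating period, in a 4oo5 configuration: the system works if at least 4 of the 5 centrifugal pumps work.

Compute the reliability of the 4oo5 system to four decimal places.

R = Σ_{i=4}^{5} C(5,i) p^i (1−p)^{5−i} with p = 0.786
C(5,4)·0.786^4·0.214^1 = 0.408389
C(5,5)·0.786^5·0.214^0 = 0.299994
Sum = 0.7084

0.7084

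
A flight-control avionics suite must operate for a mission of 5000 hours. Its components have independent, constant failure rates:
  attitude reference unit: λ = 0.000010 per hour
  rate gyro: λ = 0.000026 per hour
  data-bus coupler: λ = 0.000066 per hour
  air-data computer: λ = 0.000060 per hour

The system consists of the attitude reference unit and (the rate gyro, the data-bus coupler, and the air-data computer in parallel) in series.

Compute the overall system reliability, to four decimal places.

R(attitude reference unit) = exp(−0.000010 × 5000) = 0.951229
R(rate gyro) = exp(−0.000026 × 5000) = 0.878095
R(data-bus coupler) = exp(−0.000066 × 5000) = 0.718924
R(air-data computer) = exp(−0.000060 × 5000) = 0.740818
Parallel (rate gyro, data-bus coupler, and air-data computer): 1 − (1 − 0.878095)(1 − 0.718924)(1 − 0.740818) = 0.991119
Series (attitude reference unit and [0.991119]): 0.951229 × 0.991119 = 0.9428

0.9428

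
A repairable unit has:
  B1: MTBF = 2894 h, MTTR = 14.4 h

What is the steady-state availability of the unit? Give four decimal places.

0.9950

A(B1) = MTBF/(MTBF+MTTR) = 2894/(2894+14.4) = 0.9950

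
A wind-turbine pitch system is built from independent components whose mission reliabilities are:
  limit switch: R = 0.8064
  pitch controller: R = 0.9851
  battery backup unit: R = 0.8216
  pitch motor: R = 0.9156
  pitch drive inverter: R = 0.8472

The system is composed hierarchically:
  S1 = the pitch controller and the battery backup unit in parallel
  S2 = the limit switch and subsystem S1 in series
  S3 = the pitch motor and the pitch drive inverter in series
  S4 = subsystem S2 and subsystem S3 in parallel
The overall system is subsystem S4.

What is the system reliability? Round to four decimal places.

Parallel (pitch controller and battery backup unit): 1 − (1 − 0.985100)(1 − 0.821600) = 0.997342
Series (limit switch and [0.997342]): 0.806400 × 0.997342 = 0.804257
Series (pitch motor and pitch drive inverter): 0.915600 × 0.847200 = 0.775696
Parallel ([0.804257] and [0.775696]): 1 − (1 − 0.804257)(1 − 0.775696) = 0.9561

0.9561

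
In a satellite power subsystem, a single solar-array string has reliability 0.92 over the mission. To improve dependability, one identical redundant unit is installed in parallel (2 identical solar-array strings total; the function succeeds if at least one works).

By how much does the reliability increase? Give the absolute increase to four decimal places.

0.0736

R_before = 0.92
R_after = 1 − (1 − 0.92)^2 = 0.9936
ΔR = 0.9936 − 0.92 = 0.0736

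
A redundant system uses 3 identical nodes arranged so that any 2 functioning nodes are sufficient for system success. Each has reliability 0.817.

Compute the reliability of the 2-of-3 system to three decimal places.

0.912

R = Σ_{i=2}^{3} C(3,i) p^i (1−p)^{3−i} with p = 0.817
C(3,2)·0.817^2·0.183^1 = 0.36645
C(3,3)·0.817^3·0.183^0 = 0.54534
Sum = 0.912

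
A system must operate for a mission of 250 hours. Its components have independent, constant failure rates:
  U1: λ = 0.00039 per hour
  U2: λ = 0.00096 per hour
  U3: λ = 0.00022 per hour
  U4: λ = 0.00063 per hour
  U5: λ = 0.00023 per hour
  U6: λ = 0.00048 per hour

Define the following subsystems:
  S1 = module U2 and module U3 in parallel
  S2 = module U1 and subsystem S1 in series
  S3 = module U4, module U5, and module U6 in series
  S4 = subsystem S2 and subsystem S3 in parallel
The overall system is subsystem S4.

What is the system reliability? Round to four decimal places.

R(U1) = exp(−0.00039 × 250) = 0.907102
R(U2) = exp(−0.00096 × 250) = 0.786628
R(U3) = exp(−0.00022 × 250) = 0.946485
R(U4) = exp(−0.00063 × 250) = 0.854277
R(U5) = exp(−0.00023 × 250) = 0.944122
R(U6) = exp(−0.00048 × 250) = 0.886920
Parallel (U2 and U3): 1 − (1 − 0.786628)(1 − 0.946485) = 0.988581
Series (U1 and [0.988581]): 0.907102 × 0.988581 = 0.896744
Series (U4, U5, and U6): 0.854277 × 0.944122 × 0.886920 = 0.715338
Parallel ([0.896744] and [0.715338]): 1 − (1 − 0.896744)(1 − 0.715338) = 0.9706

0.9706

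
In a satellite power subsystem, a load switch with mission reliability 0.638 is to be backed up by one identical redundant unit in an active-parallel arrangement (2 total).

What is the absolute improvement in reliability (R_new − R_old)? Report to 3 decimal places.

0.231

R_before = 0.638
R_after = 1 − (1 − 0.638)^2 = 0.869
ΔR = 0.869 − 0.638 = 0.231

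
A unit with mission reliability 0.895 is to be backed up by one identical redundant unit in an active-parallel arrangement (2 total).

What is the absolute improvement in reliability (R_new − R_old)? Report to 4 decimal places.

R_before = 0.895
R_after = 1 − (1 − 0.895)^2 = 0.9890
ΔR = 0.9890 − 0.895 = 0.0940

0.0940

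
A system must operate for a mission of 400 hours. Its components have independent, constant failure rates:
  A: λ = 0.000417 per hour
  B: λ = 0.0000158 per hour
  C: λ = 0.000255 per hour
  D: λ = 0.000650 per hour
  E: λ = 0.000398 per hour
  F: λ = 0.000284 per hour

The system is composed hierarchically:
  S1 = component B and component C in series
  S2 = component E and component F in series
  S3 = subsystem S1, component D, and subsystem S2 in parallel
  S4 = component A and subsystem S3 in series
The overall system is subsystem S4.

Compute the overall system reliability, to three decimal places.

0.842

R(A) = exp(−0.000417 × 400) = 0.84637
R(B) = exp(−0.0000158 × 400) = 0.99370
R(C) = exp(−0.000255 × 400) = 0.90303
R(D) = exp(−0.000650 × 400) = 0.77105
R(E) = exp(−0.000398 × 400) = 0.85283
R(F) = exp(−0.000284 × 400) = 0.89261
Series (B and C): 0.99370 × 0.90303 = 0.89734
Series (E and F): 0.85283 × 0.89261 = 0.76124
Parallel ([0.89734], D, and [0.76124]): 1 − (1 − 0.89734)(1 − 0.77105)(1 − 0.76124) = 0.99439
Series (A and [0.99439]): 0.84637 × 0.99439 = 0.842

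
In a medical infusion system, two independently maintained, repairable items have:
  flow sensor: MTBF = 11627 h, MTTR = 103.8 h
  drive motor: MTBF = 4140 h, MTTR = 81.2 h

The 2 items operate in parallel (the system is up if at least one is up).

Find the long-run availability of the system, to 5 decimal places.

A(flow sensor) = MTBF/(MTBF+MTTR) = 11627/(11627+103.8) = 0.991151
A(drive motor) = MTBF/(MTBF+MTTR) = 4140/(4140+81.2) = 0.980764
Parallel availability: 1 − (1 − 0.991151)(1 − 0.980764) = 0.99983

0.99983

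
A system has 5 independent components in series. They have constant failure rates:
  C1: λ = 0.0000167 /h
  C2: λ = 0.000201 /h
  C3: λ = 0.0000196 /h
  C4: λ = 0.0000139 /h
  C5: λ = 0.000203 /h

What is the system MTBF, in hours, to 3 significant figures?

Series of exponential components: λ_sys = Σ λ_i
λ_sys = 0.0000167 + 0.000201 + 0.0000196 + 0.0000139 + 0.000203 = 4.5420e-04 /h
MTBF = 1 / λ_sys = 2200 h

2200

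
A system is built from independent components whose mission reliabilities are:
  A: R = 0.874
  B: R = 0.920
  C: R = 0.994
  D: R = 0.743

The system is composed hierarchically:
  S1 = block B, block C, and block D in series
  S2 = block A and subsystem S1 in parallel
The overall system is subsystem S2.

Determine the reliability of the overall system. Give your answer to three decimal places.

0.960

Series (B, C, and D): 0.92000 × 0.99400 × 0.74300 = 0.67946
Parallel (A and [0.67946]): 1 − (1 − 0.87400)(1 − 0.67946) = 0.960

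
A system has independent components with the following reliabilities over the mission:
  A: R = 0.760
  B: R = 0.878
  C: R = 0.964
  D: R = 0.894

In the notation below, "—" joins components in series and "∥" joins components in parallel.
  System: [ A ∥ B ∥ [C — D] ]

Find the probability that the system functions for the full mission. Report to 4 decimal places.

Series (C and D): 0.964000 × 0.894000 = 0.861816
Parallel (A, B, and [0.861816]): 1 − (1 − 0.760000)(1 − 0.878000)(1 − 0.861816) = 0.9960

0.9960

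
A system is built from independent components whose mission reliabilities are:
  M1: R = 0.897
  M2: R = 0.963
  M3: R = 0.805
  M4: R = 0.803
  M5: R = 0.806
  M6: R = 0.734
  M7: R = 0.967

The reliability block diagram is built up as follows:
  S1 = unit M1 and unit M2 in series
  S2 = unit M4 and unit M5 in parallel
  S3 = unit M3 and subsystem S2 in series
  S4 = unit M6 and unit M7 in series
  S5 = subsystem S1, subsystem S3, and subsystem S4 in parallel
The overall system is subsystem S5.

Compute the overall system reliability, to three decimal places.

Series (M1 and M2): 0.89700 × 0.96300 = 0.86381
Parallel (M4 and M5): 1 − (1 − 0.80300)(1 − 0.80600) = 0.96178
Series (M3 and [0.96178]): 0.80500 × 0.96178 = 0.77423
Series (M6 and M7): 0.73400 × 0.96700 = 0.70978
Parallel ([0.86381], [0.77423], and [0.70978]): 1 − (1 − 0.86381)(1 − 0.77423)(1 − 0.70978) = 0.991

0.991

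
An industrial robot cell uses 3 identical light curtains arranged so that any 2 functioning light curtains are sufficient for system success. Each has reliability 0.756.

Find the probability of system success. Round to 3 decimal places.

R = Σ_{i=2}^{3} C(3,i) p^i (1−p)^{3−i} with p = 0.756
C(3,2)·0.756^2·0.244^1 = 0.41836
C(3,3)·0.756^3·0.244^0 = 0.43208
Sum = 0.850

0.850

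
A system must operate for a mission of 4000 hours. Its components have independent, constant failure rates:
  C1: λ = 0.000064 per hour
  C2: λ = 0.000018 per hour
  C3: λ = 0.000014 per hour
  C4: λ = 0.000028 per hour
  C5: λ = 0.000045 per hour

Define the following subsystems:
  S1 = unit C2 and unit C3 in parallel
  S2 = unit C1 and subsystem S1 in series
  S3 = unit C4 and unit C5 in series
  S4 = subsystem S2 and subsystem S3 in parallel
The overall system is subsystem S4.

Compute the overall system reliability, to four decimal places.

0.9421

R(C1) = exp(−0.000064 × 4000) = 0.774142
R(C2) = exp(−0.000018 × 4000) = 0.930531
R(C3) = exp(−0.000014 × 4000) = 0.945539
R(C4) = exp(−0.000028 × 4000) = 0.894044
R(C5) = exp(−0.000045 × 4000) = 0.835270
Parallel (C2 and C3): 1 − (1 − 0.930531)(1 − 0.945539) = 0.996217
Series (C1 and [0.996217]): 0.774142 × 0.996217 = 0.771213
Series (C4 and C5): 0.894044 × 0.835270 = 0.746768
Parallel ([0.771213] and [0.746768]): 1 − (1 − 0.771213)(1 − 0.746768) = 0.9421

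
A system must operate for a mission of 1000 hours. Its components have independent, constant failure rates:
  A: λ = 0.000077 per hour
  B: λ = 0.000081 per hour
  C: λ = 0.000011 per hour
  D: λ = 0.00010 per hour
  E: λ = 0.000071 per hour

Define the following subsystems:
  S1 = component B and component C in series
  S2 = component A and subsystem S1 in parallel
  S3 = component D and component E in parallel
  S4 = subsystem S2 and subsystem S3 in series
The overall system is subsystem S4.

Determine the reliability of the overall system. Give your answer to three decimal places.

R(A) = exp(−0.000077 × 1000) = 0.92589
R(B) = exp(−0.000081 × 1000) = 0.92219
R(C) = exp(−0.000011 × 1000) = 0.98906
R(D) = exp(−0.00010 × 1000) = 0.90484
R(E) = exp(−0.000071 × 1000) = 0.93146
Series (B and C): 0.92219 × 0.98906 = 0.91210
Parallel (A and [0.91210]): 1 − (1 − 0.92589)(1 − 0.91210) = 0.99349
Parallel (D and E): 1 − (1 − 0.90484)(1 − 0.93146) = 0.99348
Series ([0.99349] and [0.99348]): 0.99349 × 0.99348 = 0.987

0.987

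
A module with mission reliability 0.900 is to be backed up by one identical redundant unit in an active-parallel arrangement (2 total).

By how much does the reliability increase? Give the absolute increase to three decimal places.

R_before = 0.900
R_after = 1 − (1 − 0.900)^2 = 0.990
ΔR = 0.990 − 0.900 = 0.090

0.090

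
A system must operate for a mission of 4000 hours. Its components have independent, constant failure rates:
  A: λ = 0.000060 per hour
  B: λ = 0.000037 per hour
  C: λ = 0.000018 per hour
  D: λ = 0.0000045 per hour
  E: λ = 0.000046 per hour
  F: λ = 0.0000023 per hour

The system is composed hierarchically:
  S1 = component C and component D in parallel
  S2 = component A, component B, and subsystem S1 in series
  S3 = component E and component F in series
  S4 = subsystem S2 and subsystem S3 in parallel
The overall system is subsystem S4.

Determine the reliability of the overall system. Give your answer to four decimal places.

R(A) = exp(−0.000060 × 4000) = 0.786628
R(B) = exp(−0.000037 × 4000) = 0.862431
R(C) = exp(−0.000018 × 4000) = 0.930531
R(D) = exp(−0.0000045 × 4000) = 0.982161
R(E) = exp(−0.000046 × 4000) = 0.831936
R(F) = exp(−0.0000023 × 4000) = 0.990842
Parallel (C and D): 1 − (1 − 0.930531)(1 − 0.982161) = 0.998761
Series (A, B, and [0.998761]): 0.786628 × 0.862431 × 0.998761 = 0.677572
Series (E and F): 0.831936 × 0.990842 = 0.824317
Parallel ([0.677572] and [0.824317]): 1 − (1 − 0.677572)(1 − 0.824317) = 0.9434

0.9434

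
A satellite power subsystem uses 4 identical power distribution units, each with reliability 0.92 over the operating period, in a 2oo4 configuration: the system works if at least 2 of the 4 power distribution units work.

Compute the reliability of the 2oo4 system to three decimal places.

0.998

R = Σ_{i=2}^{4} C(4,i) p^i (1−p)^{4−i} with p = 0.92
C(4,2)·0.92^2·0.08^2 = 0.03250
C(4,3)·0.92^3·0.08^1 = 0.24918
C(4,4)·0.92^4·0.08^0 = 0.71639
Sum = 0.998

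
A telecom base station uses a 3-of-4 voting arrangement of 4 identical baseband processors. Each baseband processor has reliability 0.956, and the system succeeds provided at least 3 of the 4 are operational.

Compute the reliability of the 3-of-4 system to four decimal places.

0.9891

R = Σ_{i=3}^{4} C(4,i) p^i (1−p)^{4−i} with p = 0.956
C(4,3)·0.956^3·0.044^1 = 0.153775
C(4,4)·0.956^4·0.044^0 = 0.835279
Sum = 0.9891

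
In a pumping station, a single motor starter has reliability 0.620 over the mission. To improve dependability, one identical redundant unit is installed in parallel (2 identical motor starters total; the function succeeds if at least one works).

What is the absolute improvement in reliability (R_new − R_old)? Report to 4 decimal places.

0.2356

R_before = 0.620
R_after = 1 − (1 − 0.620)^2 = 0.8556
ΔR = 0.8556 − 0.620 = 0.2356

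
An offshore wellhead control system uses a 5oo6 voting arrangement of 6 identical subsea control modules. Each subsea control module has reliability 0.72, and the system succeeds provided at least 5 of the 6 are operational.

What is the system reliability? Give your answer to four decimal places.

R = Σ_{i=5}^{6} C(6,i) p^i (1−p)^{6−i} with p = 0.72
C(6,5)·0.72^5·0.28^1 = 0.325066
C(6,6)·0.72^6·0.28^0 = 0.139314
Sum = 0.4644

0.4644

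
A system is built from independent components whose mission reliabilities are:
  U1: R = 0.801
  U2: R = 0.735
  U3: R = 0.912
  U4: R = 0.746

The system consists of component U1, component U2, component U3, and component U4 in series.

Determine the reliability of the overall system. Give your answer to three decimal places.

Series (U1, U2, U3, and U4): 0.80100 × 0.73500 × 0.91200 × 0.74600 = 0.401

0.401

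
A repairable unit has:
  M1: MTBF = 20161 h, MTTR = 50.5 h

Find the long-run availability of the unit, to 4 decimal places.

0.9975

A(M1) = MTBF/(MTBF+MTTR) = 20161/(20161+50.5) = 0.9975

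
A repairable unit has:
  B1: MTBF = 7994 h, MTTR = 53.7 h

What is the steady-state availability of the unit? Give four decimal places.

A(B1) = MTBF/(MTBF+MTTR) = 7994/(7994+53.7) = 0.9933

0.9933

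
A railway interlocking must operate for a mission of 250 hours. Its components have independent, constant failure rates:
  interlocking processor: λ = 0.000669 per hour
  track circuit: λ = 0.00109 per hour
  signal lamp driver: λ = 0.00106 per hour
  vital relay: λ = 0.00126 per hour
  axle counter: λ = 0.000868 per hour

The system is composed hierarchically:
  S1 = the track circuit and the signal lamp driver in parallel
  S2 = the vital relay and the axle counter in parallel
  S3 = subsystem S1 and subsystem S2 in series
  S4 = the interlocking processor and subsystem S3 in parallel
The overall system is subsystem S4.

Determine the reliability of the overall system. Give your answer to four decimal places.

0.9838

R(interlocking processor) = exp(−0.000669 × 250) = 0.845988
R(track circuit) = exp(−0.00109 × 250) = 0.761473
R(signal lamp driver) = exp(−0.00106 × 250) = 0.767206
R(vital relay) = exp(−0.00126 × 250) = 0.729789
R(axle counter) = exp(−0.000868 × 250) = 0.804930
Parallel (track circuit and signal lamp driver): 1 − (1 − 0.761473)(1 − 0.767206) = 0.944472
Parallel (vital relay and axle counter): 1 − (1 − 0.729789)(1 − 0.804930) = 0.947290
Series ([0.944472] and [0.947290]): 0.944472 × 0.947290 = 0.894689
Parallel (interlocking processor and [0.894689]): 1 − (1 − 0.845988)(1 − 0.894689) = 0.9838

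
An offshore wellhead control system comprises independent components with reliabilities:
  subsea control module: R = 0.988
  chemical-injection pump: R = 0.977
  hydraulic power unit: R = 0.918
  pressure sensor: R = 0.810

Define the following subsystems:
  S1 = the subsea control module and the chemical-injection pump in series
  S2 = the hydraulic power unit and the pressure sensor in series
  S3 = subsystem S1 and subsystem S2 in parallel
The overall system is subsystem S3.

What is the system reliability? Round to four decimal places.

Series (subsea control module and chemical-injection pump): 0.988000 × 0.977000 = 0.965276
Series (hydraulic power unit and pressure sensor): 0.918000 × 0.810000 = 0.743580
Parallel ([0.965276] and [0.743580]): 1 − (1 − 0.965276)(1 − 0.743580) = 0.9911

0.9911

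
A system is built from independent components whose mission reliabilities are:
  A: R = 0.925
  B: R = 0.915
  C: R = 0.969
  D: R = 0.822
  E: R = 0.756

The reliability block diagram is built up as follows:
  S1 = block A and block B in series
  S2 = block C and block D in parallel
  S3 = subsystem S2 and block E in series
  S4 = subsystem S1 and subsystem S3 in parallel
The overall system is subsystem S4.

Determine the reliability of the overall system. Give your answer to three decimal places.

0.962

Series (A and B): 0.92500 × 0.91500 = 0.84638
Parallel (C and D): 1 − (1 − 0.96900)(1 − 0.82200) = 0.99448
Series ([0.99448] and E): 0.99448 × 0.75600 = 0.75183
Parallel ([0.84638] and [0.75183]): 1 − (1 − 0.84638)(1 − 0.75183) = 0.962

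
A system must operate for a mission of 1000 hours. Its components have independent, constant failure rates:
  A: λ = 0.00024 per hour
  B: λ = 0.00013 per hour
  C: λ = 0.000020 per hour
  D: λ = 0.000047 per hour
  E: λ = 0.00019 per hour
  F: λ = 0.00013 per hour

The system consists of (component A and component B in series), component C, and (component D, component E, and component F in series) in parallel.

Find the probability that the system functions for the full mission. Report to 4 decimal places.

R(A) = exp(−0.00024 × 1000) = 0.786628
R(B) = exp(−0.00013 × 1000) = 0.878095
R(C) = exp(−0.000020 × 1000) = 0.980199
R(D) = exp(−0.000047 × 1000) = 0.954087
R(E) = exp(−0.00019 × 1000) = 0.826959
R(F) = exp(−0.00013 × 1000) = 0.878095
Series (A and B): 0.786628 × 0.878095 = 0.690734
Series (D, E, and F): 0.954087 × 0.826959 × 0.878095 = 0.692809
Parallel ([0.690734], C, and [0.692809]): 1 − (1 − 0.690734)(1 − 0.980199)(1 − 0.692809) = 0.9981

0.9981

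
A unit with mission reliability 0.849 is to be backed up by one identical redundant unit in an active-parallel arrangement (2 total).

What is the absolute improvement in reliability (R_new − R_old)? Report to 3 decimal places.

0.128

R_before = 0.849
R_after = 1 − (1 − 0.849)^2 = 0.977
ΔR = 0.977 − 0.849 = 0.128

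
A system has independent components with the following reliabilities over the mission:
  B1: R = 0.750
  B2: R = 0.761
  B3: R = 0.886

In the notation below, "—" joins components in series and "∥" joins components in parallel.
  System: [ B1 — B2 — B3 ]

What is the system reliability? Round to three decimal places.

Series (B1, B2, and B3): 0.75000 × 0.76100 × 0.88600 = 0.506

0.506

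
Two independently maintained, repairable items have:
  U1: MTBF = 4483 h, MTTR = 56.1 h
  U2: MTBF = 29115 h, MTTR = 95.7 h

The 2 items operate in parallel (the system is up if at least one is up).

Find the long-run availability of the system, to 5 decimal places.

A(U1) = MTBF/(MTBF+MTTR) = 4483/(4483+56.1) = 0.987641
A(U2) = MTBF/(MTBF+MTTR) = 29115/(29115+95.7) = 0.996724
Parallel availability: 1 − (1 − 0.987641)(1 − 0.996724) = 0.99996

0.99996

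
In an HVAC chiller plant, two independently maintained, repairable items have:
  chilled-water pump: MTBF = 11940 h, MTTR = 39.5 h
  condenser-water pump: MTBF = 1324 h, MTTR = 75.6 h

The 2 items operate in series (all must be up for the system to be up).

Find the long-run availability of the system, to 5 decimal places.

0.94287

A(chilled-water pump) = MTBF/(MTBF+MTTR) = 11940/(11940+39.5) = 0.996703
A(condenser-water pump) = MTBF/(MTBF+MTTR) = 1324/(1324+75.6) = 0.945985
Series availability: 0.996703 × 0.945985 = 0.94287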